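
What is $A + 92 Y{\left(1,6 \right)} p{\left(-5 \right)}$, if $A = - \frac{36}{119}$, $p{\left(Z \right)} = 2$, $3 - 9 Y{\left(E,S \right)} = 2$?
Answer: $\frac{21572}{1071} \approx 20.142$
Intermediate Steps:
$Y{\left(E,S \right)} = \frac{1}{9}$ ($Y{\left(E,S \right)} = \frac{1}{3} - \frac{2}{9} = \frac{1}{9}$)
$A = - \frac{36}{119}$ ($A = \left(-36\right) \frac{1}{119} = - \frac{36}{119} \approx -0.30252$)
$A + 92 Y{\left(1,6 \right)} p{\left(-5 \right)} = - \frac{36}{119} + 92 \cdot \frac{1}{9} \cdot 2 = - \frac{36}{119} + 92 \cdot \frac{2}{9} = - \frac{36}{119} + \frac{184}{9} = \frac{21572}{1071}$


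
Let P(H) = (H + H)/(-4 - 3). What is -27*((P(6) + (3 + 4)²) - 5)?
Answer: -7992/7 ≈ -1141.7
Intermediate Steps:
P(H) = -2*H/7 (P(H) = (2*H)/(-7) = (2*H)*(-⅐) = -2*H/7)
-27*((P(6) + (3 + 4)²) - 5) = -27*((-2/7*6 + (3 + 4)²) - 5) = -27*((-12/7 + 7²) - 5) = -27*((-12/7 + 49) - 5) = -27*(331/7 - 5) = -27*296/7 = -7992/7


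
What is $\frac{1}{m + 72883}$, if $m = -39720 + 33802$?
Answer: $\frac{1}{66965} \approx 1.4933 \cdot 10^{-5}$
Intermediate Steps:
$m = -5918$
$\frac{1}{m + 72883} = \frac{1}{-5918 + 72883} = \frac{1}{66965}$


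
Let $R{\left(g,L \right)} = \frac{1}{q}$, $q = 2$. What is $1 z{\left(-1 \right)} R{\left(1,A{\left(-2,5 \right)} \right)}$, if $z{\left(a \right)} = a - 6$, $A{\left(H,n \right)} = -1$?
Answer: $- \frac{7}{2} \approx -3.5$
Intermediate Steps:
$R{\left(g,L \right)} = \frac{1}{2}$
$z{\left(a \right)} = -6 + a$ ($z{\left(a \right)} = a - 6 = -6 + a$)
$1 z{\left(-1 \right)} R{\left(1,A{\left(-2,5 \right)} \right)} = 1 \left(-6 - 1\right) \frac{1}{2} = 1 \left(-7\right) \frac{1}{2} = \left(-7\right) \frac{1}{2} = - \frac{7}{2}$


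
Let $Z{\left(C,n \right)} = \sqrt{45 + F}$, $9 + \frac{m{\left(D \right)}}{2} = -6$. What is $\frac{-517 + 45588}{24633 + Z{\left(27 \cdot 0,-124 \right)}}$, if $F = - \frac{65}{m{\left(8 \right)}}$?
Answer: $\frac{6661403658}{3640707851} - \frac{45071 \sqrt{1698}}{3640707851} \approx 1.8292$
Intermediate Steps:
$m{\left(D \right)} = -30$ ($m{\left(D \right)} = -18 + 2 \left(-6\right) = -18 - 12 = -30$)
$F = \frac{13}{6}$ ($F = - \frac{65}{-30} = \left(-65\right) \left(- \frac{1}{30}\right) = \frac{13}{6} \approx 2.1667$)
$Z{\left(C,n \right)} = \frac{\sqrt{1698}}{6}$ ($Z{\left(C,n \right)} = \sqrt{45 + \frac{13}{6}} = \sqrt{\frac{283}{6}} = \frac{\sqrt{1698}}{6}$)
$\frac{-517 + 45588}{24633 + Z{\left(27 \cdot 0,-124 \right)}} = \frac{-517 + 45588}{24633 + \frac{\sqrt{1698}}{6}} = \frac{45071}{24633 + \frac{\sqrt{1698}}{6}}$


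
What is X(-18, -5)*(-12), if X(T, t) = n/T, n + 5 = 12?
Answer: 14/3 ≈ 4.6667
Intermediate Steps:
n = 7 (n = -5 + 12 = 7)
X(T, t) = 7/T
X(-18, -5)*(-12) = (7/(-18))*(-12) = (7*(-1/18))*(-12) = -7/18*(-12) = 14/3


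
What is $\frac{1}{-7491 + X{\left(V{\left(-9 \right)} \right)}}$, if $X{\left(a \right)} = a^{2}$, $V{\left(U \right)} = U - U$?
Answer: $- \frac{1}{7491} \approx -0.00013349$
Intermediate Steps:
$V{\left(U \right)} = 0$
$\frac{1}{-7491 + X{\left(V{\left(-9 \right)} \right)}} = \frac{1}{-7491 + 0^{2}} = \frac{1}{-7491 + 0} = \frac{1}{-7491} = - \frac{1}{7491}$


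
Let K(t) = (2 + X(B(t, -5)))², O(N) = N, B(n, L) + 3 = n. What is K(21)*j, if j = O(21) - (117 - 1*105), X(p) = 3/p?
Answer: 169/4 ≈ 42.250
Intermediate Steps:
B(n, L) = -3 + n
j = 9 (j = 21 - (117 - 1*105) = 21 - (117 - 105) = 21 - 1*12 = 21 - 12 = 9)
K(t) = (2 + 3/(-3 + t))²
K(21)*j = ((-3 + 2*21)²/(-3 + 21)²)*9 = ((-3 + 42)²/18²)*9 = ((1/324)*39²)*9 = ((1/324)*1521)*9 = (169/36)*9 = 169/4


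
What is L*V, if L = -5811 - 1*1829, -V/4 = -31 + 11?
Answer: -611200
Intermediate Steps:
V = 80 (V = -4*(-31 + 11) = -4*(-20) = 80)
L = -7640 (L = -5811 - 1829 = -7640)
L*V = -7640*80 = -611200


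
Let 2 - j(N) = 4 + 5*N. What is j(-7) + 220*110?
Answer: 24233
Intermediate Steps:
j(N) = -2 - 5*N (j(N) = 2 - (4 + 5*N) = 2 + (-4 - 5*N) = -2 - 5*N)
j(-7) + 220*110 = (-2 - 5*(-7)) + 220*110 = (-2 + 35) + 24200 = 33 + 24200 = 24233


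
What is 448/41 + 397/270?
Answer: 137237/11070 ≈ 12.397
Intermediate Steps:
448/41 + 397/270 = 137237/11070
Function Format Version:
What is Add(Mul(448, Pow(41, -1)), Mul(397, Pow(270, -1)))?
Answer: Rational(137237, 11070) ≈ 12.397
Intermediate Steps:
Add(Mul(448, Pow(41, -1)), Mul(397, Pow(270, -1))) = Add(Mul(448, Rational(1, 41)), Mul(397, Rational(1, 270))) = Add(Rational(448, 41), Rational(397, 270)) = Rational(137237, 11070)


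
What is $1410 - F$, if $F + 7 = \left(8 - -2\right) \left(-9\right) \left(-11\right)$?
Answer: $427$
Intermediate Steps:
$F = 983$ ($F = -7 + \left(8 - -2\right) \left(-9\right) \left(-11\right) = -7 + \left(8 + 2\right) \left(-9\right) \left(-11\right) = -7 + 10 \left(-9\right) \left(-11\right) = -7 - -990 = -7 + 990 = 983$)
$1410 - F = 1410 - 983 = 427$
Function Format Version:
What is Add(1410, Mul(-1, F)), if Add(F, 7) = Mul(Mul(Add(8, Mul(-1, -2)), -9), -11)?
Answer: 427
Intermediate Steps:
F = 983 (F = Add(-7, Mul(Mul(Add(8, Mul(-1, -2)), -9), -11)) = Add(-7, Mul(Mul(Add(8, 2), -9), -11)) = Add(-7, Mul(Mul(10, -9), -11)) = Add(-7, Mul(-90, -11)) = Add(-7, 990) = 983)
Add(1410, Mul(-1, F)) = Add(1410, Mul(-1, 983)) = Add(1410, -983) = 427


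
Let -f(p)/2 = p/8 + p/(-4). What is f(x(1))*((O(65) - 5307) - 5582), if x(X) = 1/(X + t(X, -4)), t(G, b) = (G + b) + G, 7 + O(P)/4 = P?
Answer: 10657/4 ≈ 2664.3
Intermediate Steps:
O(P) = -28 + 4*P
t(G, b) = b + 2*G
x(X) = 1/(-4 + 3*X) (x(X) = 1/(X + (-4 + 2*X)) = 1/(-4 + 3*X))
f(p) = p/4 (f(p) = -2*(p/8 + p/(-4)) = -2*(p*(⅛) + p*(-¼)) = -2*(p/8 - p/4) = -(-1)*p/4 = p/4)
f(x(1))*((O(65) - 5307) - 5582) = (1/(4*(-4 + 3*1)))*(((-28 + 4*65) - 5307) - 5582) = (1/(4*(-4 + 3)))*(((-28 + 260) - 5307) - 5582) = ((¼)/(-1))*((232 - 5307) - 5582) = ((¼)*(-1))*(-5075 - 5582) = -¼*(-10657) = 10657/4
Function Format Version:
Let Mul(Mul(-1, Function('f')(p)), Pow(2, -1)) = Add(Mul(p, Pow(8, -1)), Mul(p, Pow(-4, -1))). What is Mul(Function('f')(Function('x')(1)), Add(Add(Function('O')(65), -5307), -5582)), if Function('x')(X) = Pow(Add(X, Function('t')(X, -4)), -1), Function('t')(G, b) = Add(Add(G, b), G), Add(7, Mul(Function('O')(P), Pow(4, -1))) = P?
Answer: Rational(10657, 4) ≈ 2664.3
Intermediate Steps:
Function('O')(P) = Add(-28, Mul(4, P))
Function('t')(G, b) = Add(b, Mul(2, G))
Function('x')(X) = Pow(Add(-4, Mul(3, X)), -1) (Function('x')(X) = Pow(Add(X, Add(-4, Mul(2, X))), -1) = Pow(Add(-4, Mul(3, X)), -1))
Function('f')(p) = Mul(Rational(1, 4), p) (Function('f')(p) = Mul(-2, Add(Mul(p, Pow(8, -1)), Mul(p, Pow(-4, -1)))) = Mul(-2, Add(Mul(p, Rational(1, 8)), Mul(p, Rational(-1, 4)))) = Mul(-2, Add(Mul(Rational(1, 8), p), Mul(Rational(-1, 4), p))) = Mul(-2, Mul(Rational(-1, 8), p)) = Mul(Rational(1, 4), p))
Mul(Function('f')(Function('x')(1)), Add(Add(Function('O')(65), -5307), -5582)) = Mul(Mul(Rational(1, 4), Pow(Add(-4, Mul(3, 1)), -1)), Add(Add(Add(-28, Mul(4, 65)), -5307), -5582)) = Mul(Mul(Rational(1, 4), Pow(Add(-4, 3), -1)), Add(Add(Add(-28, 260), -5307), -5582)) = Mul(Mul(Rational(1, 4), Pow(-1, -1)), Add(Add(232, -5307), -5582)) = Mul(Mul(Rational(1, 4), -1), Add(-5075, -5582)) = Mul(Rational(-1, 4), -10657) = Rational(10657, 4)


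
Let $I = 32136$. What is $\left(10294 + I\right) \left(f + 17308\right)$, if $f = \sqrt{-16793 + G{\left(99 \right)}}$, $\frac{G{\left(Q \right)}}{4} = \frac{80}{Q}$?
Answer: $734378440 + \frac{42430 i \sqrt{18284057}}{33} \approx 7.3438 \cdot 10^{8} + 5.4979 \cdot 10^{6} i$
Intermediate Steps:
$G{\left(Q \right)} = \frac{320}{Q}$ ($G{\left(Q \right)} = 4 \frac{80}{Q} = \frac{320}{Q}$)
$f = \frac{i \sqrt{18284057}}{33}$ ($f = \sqrt{-16793 + \frac{320}{99}} = \sqrt{- \frac{1662187}{99}} = \frac{i \sqrt{18284057}}{33} \approx 129.58 i$)
$\left(10294 + I\right) \left(f + 17308\right) = \left(10294 + 32136\right) \left(\frac{i \sqrt{18284057}}{33} + 17308\right) = 42430 \left(17308 + \frac{i \sqrt{18284057}}{33}\right) = 734378440 + \frac{42430 i \sqrt{18284057}}{33}$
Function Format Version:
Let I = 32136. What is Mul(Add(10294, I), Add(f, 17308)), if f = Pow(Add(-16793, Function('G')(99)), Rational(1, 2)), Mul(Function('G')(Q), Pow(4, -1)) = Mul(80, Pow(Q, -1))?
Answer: Add(734378440, Mul(Rational(42430, 33), I, Pow(18284057, Rational(1, 2)))) ≈ Add(7.3438e+8, Mul(5.4979e+6, I))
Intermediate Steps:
Function('G')(Q) = Mul(320, Pow(Q, -1)) (Function('G')(Q) = Mul(4, Mul(80, Pow(Q, -1))) = Mul(320, Pow(Q, -1)))
f = Mul(Rational(1, 33), I, Pow(18284057, Rational(1, 2))) (f = Pow(Add(-16793, Mul(320, Pow(99, -1))), Rational(1, 2)) = Pow(Add(-16793, Mul(320, Rational(1, 99))), Rational(1, 2)) = Pow(Add(-16793, Rational(320, 99)), Rational(1, 2)) = Pow(Rational(-1662187, 99), Rational(1, 2)) = Mul(Rational(1, 33), I, Pow(18284057, Rational(1, 2))) ≈ Mul(129.58, I))
Mul(Add(10294, I), Add(f, 17308)) = Mul(Add(10294, 32136), Add(Mul(Rational(1, 33), I, Pow(18284057, Rational(1, 2))), 17308)) = Mul(42430, Add(17308, Mul(Rational(1, 33), I, Pow(18284057, Rational(1, 2))))) = Add(734378440, Mul(Rational(42430, 33), I, Pow(18284057, Rational(1, 2))))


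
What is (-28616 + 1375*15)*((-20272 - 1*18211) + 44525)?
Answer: -48281622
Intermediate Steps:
(-28616 + 1375*15)*((-20272 - 1*18211) + 44525) = (-28616 + 20625)*((-20272 - 18211) + 44525) = -7991*(-38483 + 44525) = -7991*6042 = -48281622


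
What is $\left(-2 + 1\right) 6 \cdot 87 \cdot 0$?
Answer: $0$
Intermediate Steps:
$\left(-2 + 1\right) 6 \cdot 87 \cdot 0 = \left(-1\right) 6 \cdot 0 = \left(-6\right) 0 = 0$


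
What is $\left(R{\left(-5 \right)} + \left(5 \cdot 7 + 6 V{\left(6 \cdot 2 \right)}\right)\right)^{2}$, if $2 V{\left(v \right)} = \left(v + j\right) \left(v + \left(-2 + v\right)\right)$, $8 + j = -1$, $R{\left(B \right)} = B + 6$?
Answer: $54756$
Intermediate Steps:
$R{\left(B \right)} = 6 + B$
$j = -9$ ($j = -8 - 1 = -9$)
$V{\left(v \right)} = \frac{\left(-9 + v\right) \left(-2 + 2 v\right)}{2}$ ($V{\left(v \right)} = \frac{\left(v - 9\right) \left(v + \left(-2 + v\right)\right)}{2} = \frac{\left(-9 + v\right) \left(-2 + 2 v\right)}{2}$)
$\left(R{\left(-5 \right)} + \left(5 \cdot 7 + 6 V{\left(6 \cdot 2 \right)}\right)\right)^{2} = \left(\left(6 - 5\right) + \left(5 \cdot 7 + 6 \left(9 + \left(6 \cdot 2\right)^{2} - 10 \cdot 6 \cdot 2\right)\right)\right)^{2} = \left(1 + \left(35 + 6 \left(9 + 12^{2} - 120\right)\right)\right)^{2} = \left(1 + \left(35 + 6 \left(9 + 144 - 120\right)\right)\right)^{2} = \left(1 + \left(35 + 6 \cdot 33\right)\right)^{2} = \left(1 + \left(35 + 198\right)\right)^{2} = \left(1 + 233\right)^{2} = 234^{2} = 54756$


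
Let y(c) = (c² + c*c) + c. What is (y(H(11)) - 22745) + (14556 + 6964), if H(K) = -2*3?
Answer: -1159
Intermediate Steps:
H(K) = -6
y(c) = c + 2*c² (y(c) = (c² + c²) + c = 2*c² + c = c + 2*c²)
(y(H(11)) - 22745) + (14556 + 6964) = (-6*(1 + 2*(-6)) - 22745) + (14556 + 6964) = (-6*(1 - 12) - 22745) + 21520 = (-6*(-11) - 22745) + 21520 = (66 - 22745) + 21520 = -22679 + 21520 = -1159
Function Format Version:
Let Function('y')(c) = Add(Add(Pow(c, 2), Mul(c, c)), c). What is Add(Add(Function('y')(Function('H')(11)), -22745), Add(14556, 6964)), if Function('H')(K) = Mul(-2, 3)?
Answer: -1159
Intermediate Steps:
Function('H')(K) = -6
Function('y')(c) = Add(c, Mul(2, Pow(c, 2))) (Function('y')(c) = Add(Add(Pow(c, 2), Pow(c, 2)), c) = Add(Mul(2, Pow(c, 2)), c) = Add(c, Mul(2, Pow(c, 2))))
Add(Add(Function('y')(Function('H')(11)), -22745), Add(14556, 6964)) = Add(Add(Mul(-6, Add(1, Mul(2, -6))), -22745), Add(14556, 6964)) = Add(Add(Mul(-6, Add(1, -12)), -22745), 21520) = Add(Add(Mul(-6, -11), -22745), 21520) = Add(Add(66, -22745), 21520) = Add(-22679, 21520) = -1159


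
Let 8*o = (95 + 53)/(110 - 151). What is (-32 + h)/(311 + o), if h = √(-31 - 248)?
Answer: -2624/25465 + 246*I*√31/25465 ≈ -0.10304 + 0.053786*I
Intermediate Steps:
h = 3*I*√31 (h = √(-279) = 3*I*√31 ≈ 16.703*I)
o = -37/82 (o = ((95 + 53)/(110 - 151))/8 = (148/(-41))/8 = (148*(-1/41))/8 = (⅛)*(-148/41) = -37/82 ≈ -0.45122)
(-32 + h)/(311 + o) = (-32 + 3*I*√31)/(311 - 37/82) = (-32 + 3*I*√31)/(25465/82) = (-32 + 3*I*√31)*(82/25465) = -2624/25465 + 246*I*√31/25465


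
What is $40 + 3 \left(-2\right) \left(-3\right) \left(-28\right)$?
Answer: $-464$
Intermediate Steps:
$40 + 3 \left(-2\right) \left(-3\right) \left(-28\right) = 40 + \left(-6\right) \left(-3\right) \left(-28\right) = 40 + 18 \left(-28\right) = 40 - 504 = -464$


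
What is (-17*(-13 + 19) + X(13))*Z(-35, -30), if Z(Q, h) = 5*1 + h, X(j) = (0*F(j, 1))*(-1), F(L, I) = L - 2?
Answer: 2550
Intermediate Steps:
F(L, I) = -2 + L
X(j) = 0 (X(j) = (0*(-2 + j))*(-1) = 0*(-1) = 0)
Z(Q, h) = 5 + h
(-17*(-13 + 19) + X(13))*Z(-35, -30) = (-17*(-13 + 19) + 0)*(5 - 30) = (-17*6 + 0)*(-25) = (-102 + 0)*(-25) = -102*(-25) = 2550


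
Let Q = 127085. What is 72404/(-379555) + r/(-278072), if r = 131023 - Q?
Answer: -10814106339/52771808980 ≈ -0.20492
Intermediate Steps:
r = 3938 (r = 131023 - 1*127085 = 131023 - 127085 = 3938)
72404/(-379555) + r/(-278072) = 72404/(-379555) + 3938/(-278072) = 72404*(-1/379555) + 3938*(-1/278072) = -72404/379555 - 1969/139036 = -10814106339/52771808980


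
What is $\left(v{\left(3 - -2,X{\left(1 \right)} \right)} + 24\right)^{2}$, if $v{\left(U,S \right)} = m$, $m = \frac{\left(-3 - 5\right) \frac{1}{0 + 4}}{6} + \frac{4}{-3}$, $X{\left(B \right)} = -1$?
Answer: $\frac{4489}{9} \approx 498.78$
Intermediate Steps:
$m = - \frac{5}{3}$ ($m = - \frac{8}{4} \cdot \frac{1}{6} + 4 \left(- \frac{1}{3}\right) = \left(-8\right) \frac{1}{4} \cdot \frac{1}{6} - \frac{4}{3} = \left(-2\right) \frac{1}{6} - \frac{4}{3} = - \frac{1}{3} - \frac{4}{3} = - \frac{5}{3} \approx -1.6667$)
$v{\left(U,S \right)} = - \frac{5}{3}$
$\left(v{\left(3 - -2,X{\left(1 \right)} \right)} + 24\right)^{2} = \left(- \frac{5}{3} + 24\right)^{2} = \left(\frac{67}{3}\right)^{2} = \frac{4489}{9}$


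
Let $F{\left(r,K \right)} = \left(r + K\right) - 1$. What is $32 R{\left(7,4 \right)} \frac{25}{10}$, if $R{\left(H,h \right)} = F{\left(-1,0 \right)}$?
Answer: $-160$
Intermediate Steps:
$F{\left(r,K \right)} = -1 + K + r$ ($F{\left(r,K \right)} = \left(K + r\right) - 1 = -1 + K + r$)
$R{\left(H,h \right)} = -2$ ($R{\left(H,h \right)} = -1 + 0 - 1 = -2$)
$32 R{\left(7,4 \right)} \frac{25}{10} = 32 \left(-2\right) \frac{25}{10} = - 64 \cdot 25 \cdot \frac{1}{10} = \left(-64\right) \frac{5}{2} = -160$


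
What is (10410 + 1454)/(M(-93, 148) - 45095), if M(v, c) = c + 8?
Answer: -11864/44939 ≈ -0.26400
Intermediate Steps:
M(v, c) = 8 + c
(10410 + 1454)/(M(-93, 148) - 45095) = (10410 + 1454)/((8 + 148) - 45095) = 11864/(156 - 45095) = 11864/(-44939) = 11864*(-1/44939) = -11864/44939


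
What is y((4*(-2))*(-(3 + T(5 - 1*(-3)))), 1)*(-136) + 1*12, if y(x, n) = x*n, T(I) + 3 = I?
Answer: -8692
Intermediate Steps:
T(I) = -3 + I
y(x, n) = n*x
y((4*(-2))*(-(3 + T(5 - 1*(-3)))), 1)*(-136) + 1*12 = (1*((4*(-2))*(-(3 + (-3 + (5 - 1*(-3)))))))*(-136) + 1*12 = (1*(-(-8)*(3 + (-3 + (5 + 3)))))*(-136) + 12 = (1*(-(-8)*(3 + (-3 + 8))))*(-136) + 12 = (1*(-(-8)*(3 + 5)))*(-136) + 12 = (1*(-(-8)*8))*(-136) + 12 = (1*(-8*(-8)))*(-136) + 12 = (1*64)*(-136) + 12 = 64*(-136) + 12 = -8704 + 12 = -8692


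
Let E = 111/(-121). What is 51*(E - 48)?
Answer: -301869/121 ≈ -2494.8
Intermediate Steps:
E = -111/121 (E = 111*(-1/121) = -111/121 ≈ -0.91736)
51*(E - 48) = 51*(-111/121 - 48) = 51*(-5919/121) = -301869/121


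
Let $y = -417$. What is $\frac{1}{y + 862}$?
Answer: $\frac{1}{445} \approx 0.0022472$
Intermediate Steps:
$\frac{1}{y + 862} = \frac{1}{-417 + 862} = \frac{1}{445}$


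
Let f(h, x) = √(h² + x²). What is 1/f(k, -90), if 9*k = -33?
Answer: 3*√73021/73021 ≈ 0.011102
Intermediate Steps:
k = -11/3 (k = (⅑)*(-33) = -11/3 ≈ -3.6667)
1/f(k, -90) = 1/(√((-11/3)² + (-90)²)) = 1/(√(121/9 + 8100)) = 1/(√(73021/9)) = 1/(√73021/3) = 3*√73021/73021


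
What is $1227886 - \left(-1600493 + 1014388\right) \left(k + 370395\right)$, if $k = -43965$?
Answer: $191323483036$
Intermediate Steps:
$1227886 - \left(-1600493 + 1014388\right) \left(k + 370395\right) = 1227886 - \left(-1600493 + 1014388\right) \left(-43965 + 370395\right) = 1227886 - \left(-586105\right) 326430 = 1227886 - -191322255150 = 1227886 + 191322255150 = 191323483036$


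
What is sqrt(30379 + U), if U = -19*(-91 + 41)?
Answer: 177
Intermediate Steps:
U = 950 (U = -19*(-50) = 950)
sqrt(30379 + U) = sqrt(30379 + 950) = sqrt(31329) = 177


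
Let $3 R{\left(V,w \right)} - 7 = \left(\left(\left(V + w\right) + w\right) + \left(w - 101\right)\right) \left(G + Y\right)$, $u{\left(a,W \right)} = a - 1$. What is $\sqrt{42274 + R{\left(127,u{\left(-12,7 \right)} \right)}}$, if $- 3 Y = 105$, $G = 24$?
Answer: $2 \sqrt{10581} \approx 205.73$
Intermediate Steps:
$Y = -35$ ($Y = \left(- \frac{1}{3}\right) 105 = -35$)
$u{\left(a,W \right)} = -1 + a$ ($u{\left(a,W \right)} = a - 1 = -1 + a$)
$R{\left(V,w \right)} = \frac{1118}{3} - 11 w - \frac{11 V}{3}$ ($R{\left(V,w \right)} = \frac{7}{3} + \frac{\left(\left(\left(V + w\right) + w\right) + \left(w - 101\right)\right) \left(24 - 35\right)}{3} = \frac{7}{3} + \frac{\left(\left(V + 2 w\right) + \left(-101 + w\right)\right) \left(-11\right)}{3} = \frac{7}{3} + \frac{\left(-101 + V + 3 w\right) \left(-11\right)}{3} = \frac{7}{3} + \frac{1111 - 33 w - 11 V}{3} = \frac{7}{3} - \left(- \frac{1111}{3} + 11 w + \frac{11 V}{3}\right) = \frac{1118}{3} - 11 w - \frac{11 V}{3}$)
$\sqrt{42274 + R{\left(127,u{\left(-12,7 \right)} \right)}} = \sqrt{42274 - \left(93 + 11 \left(-1 - 12\right)\right)} = \sqrt{42274 - -50} = \sqrt{42274 + \left(\frac{1118}{3} + 143 - \frac{1397}{3}\right)} = \sqrt{42274 + 50} = \sqrt{42324} = 2 \sqrt{10581}$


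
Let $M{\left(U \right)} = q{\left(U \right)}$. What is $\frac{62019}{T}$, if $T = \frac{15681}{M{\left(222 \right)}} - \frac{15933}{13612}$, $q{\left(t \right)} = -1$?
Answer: $- \frac{281400876}{71155235} \approx -3.9547$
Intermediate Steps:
$M{\left(U \right)} = -1$
$T = - \frac{213465705}{13612}$ ($T = \frac{15681}{-1} - \frac{15933}{13612} = 15681 \left(-1\right) - \frac{15933}{13612} = -15681 - \frac{15933}{13612} = - \frac{213465705}{13612} \approx -15682.0$)
$\frac{62019}{T} = \frac{62019}{- \frac{213465705}{13612}} = 62019 \left(- \frac{13612}{213465705}\right) = - \frac{281400876}{71155235}$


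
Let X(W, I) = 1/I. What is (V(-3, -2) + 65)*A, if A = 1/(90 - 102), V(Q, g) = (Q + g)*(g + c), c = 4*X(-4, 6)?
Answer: -215/36 ≈ -5.9722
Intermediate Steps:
c = ⅔ (c = 4/6 = 4*(⅙) = ⅔ ≈ 0.66667)
V(Q, g) = (⅔ + g)*(Q + g) (V(Q, g) = (Q + g)*(g + ⅔) = (Q + g)*(⅔ + g) = (⅔ + g)*(Q + g))
A = -1/12 (A = 1/(-12) = -1/12 ≈ -0.083333)
(V(-3, -2) + 65)*A = (((-2)² + (⅔)*(-3) + (⅔)*(-2) - 3*(-2)) + 65)*(-1/12) = ((4 - 2 - 4/3 + 6) + 65)*(-1/12) = (20/3 + 65)*(-1/12) = (215/3)*(-1/12) = -215/36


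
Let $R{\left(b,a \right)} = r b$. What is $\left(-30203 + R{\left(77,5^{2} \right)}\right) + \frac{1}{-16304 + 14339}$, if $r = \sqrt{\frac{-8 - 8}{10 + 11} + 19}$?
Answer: $- \frac{59348896}{1965} + \frac{11 \sqrt{8043}}{3} \approx -29874.0$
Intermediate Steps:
$r = \frac{\sqrt{8043}}{21}$ ($r = \sqrt{- \frac{16}{21} + 19} = \sqrt{\frac{383}{21}} = \frac{\sqrt{8043}}{21} \approx 4.2706$)
$R{\left(b,a \right)} = \frac{b \sqrt{8043}}{21}$ ($R{\left(b,a \right)} = \frac{\sqrt{8043}}{21} b = \frac{b \sqrt{8043}}{21}$)
$\left(-30203 + R{\left(77,5^{2} \right)}\right) + \frac{1}{-16304 + 14339} = \left(-30203 + \frac{1}{21} \cdot 77 \sqrt{8043}\right) + \frac{1}{-16304 + 14339} = \left(-30203 + \frac{11 \sqrt{8043}}{3}\right) + \frac{1}{-1965} = \left(-30203 + \frac{11 \sqrt{8043}}{3}\right) - \frac{1}{1965} = - \frac{59348896}{1965} + \frac{11 \sqrt{8043}}{3}$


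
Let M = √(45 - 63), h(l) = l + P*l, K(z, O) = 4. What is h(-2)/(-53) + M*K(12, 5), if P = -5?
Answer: -8/53 + 12*I*√2 ≈ -0.15094 + 16.971*I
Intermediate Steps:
h(l) = -4*l (h(l) = l - 5*l = -4*l)
M = 3*I*√2 (M = √(-18) = 3*I*√2 ≈ 4.2426*I)
h(-2)/(-53) + M*K(12, 5) = -4*(-2)/(-53) + (3*I*√2)*4 = 8*(-1/53) + 12*I*√2 = -8/53 + 12*I*√2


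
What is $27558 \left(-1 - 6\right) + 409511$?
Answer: $216605$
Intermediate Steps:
$27558 \left(-1 - 6\right) + 409511 = 27558 \left(-7\right) + 409511 = -192906 + 409511 = 216605$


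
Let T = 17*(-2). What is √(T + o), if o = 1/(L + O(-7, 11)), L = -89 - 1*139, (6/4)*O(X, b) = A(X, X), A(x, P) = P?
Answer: I*√16567030/698 ≈ 5.8313*I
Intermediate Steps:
O(X, b) = 2*X/3
L = -228 (L = -89 - 139 = -228)
T = -34
o = -3/698 (o = 1/(-228 + (⅔)*(-7)) = 1/(-228 - 14/3) = 1/(-698/3) = -3/698 ≈ -0.0042980)
√(T + o) = √(-34 - 3/698) = √(-23735/698) = I*√16567030/698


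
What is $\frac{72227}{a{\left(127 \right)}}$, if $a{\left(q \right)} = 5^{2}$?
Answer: $\frac{72227}{25} \approx 2889.1$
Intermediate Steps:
$a{\left(q \right)} = 25$
$\frac{72227}{a{\left(127 \right)}} = \frac{72227}{25}$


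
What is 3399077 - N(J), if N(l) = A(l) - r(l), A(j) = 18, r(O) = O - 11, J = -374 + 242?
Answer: 3398916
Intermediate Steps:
J = -132
r(O) = -11 + O
N(l) = 29 - l (N(l) = 18 - (-11 + l) = 18 + (11 - l) = 29 - l)
3399077 - N(J) = 3399077 - (29 - 1*(-132)) = 3399077 - (29 + 132) = 3399077 - 1*161 = 3399077 - 161 = 3398916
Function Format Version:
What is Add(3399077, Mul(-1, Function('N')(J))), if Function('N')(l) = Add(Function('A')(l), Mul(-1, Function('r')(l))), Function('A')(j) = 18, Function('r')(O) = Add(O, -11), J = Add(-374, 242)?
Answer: 3398916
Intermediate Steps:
J = -132
Function('r')(O) = Add(-11, O)
Function('N')(l) = Add(29, Mul(-1, l)) (Function('N')(l) = Add(18, Mul(-1, Add(-11, l))) = Add(18, Add(11, Mul(-1, l))) = Add(29, Mul(-1, l)))
Add(3399077, Mul(-1, Function('N')(J))) = Add(3399077, Mul(-1, Add(29, Mul(-1, -132)))) = Add(3399077, Mul(-1, Add(29, 132))) = Add(3399077, Mul(-1, 161)) = Add(3399077, -161) = 3398916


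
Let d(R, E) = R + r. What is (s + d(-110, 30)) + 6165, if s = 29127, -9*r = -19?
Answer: 316657/9 ≈ 35184.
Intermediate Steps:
r = 19/9 (r = -⅑*(-19) = 19/9 ≈ 2.1111)
d(R, E) = 19/9 + R (d(R, E) = R + 19/9 = 19/9 + R)
(s + d(-110, 30)) + 6165 = (29127 + (19/9 - 110)) + 6165 = (29127 - 971/9) + 6165 = 261172/9 + 6165 = 316657/9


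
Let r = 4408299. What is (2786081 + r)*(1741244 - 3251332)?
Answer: -10864146905440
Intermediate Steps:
(2786081 + r)*(1741244 - 3251332) = (2786081 + 4408299)*(1741244 - 3251332) = 7194380*(-1510088) = -10864146905440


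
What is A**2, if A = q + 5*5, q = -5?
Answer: 400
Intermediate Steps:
A = 20 (A = -5 + 5*5 = -5 + 25 = 20)
A**2 = 20**2 = 400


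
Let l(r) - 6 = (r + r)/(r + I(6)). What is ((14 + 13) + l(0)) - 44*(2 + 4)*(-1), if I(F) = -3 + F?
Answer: 297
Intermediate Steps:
l(r) = 6 + 2*r/(3 + r) (l(r) = 6 + (r + r)/(r + (-3 + 6)) = 6 + (2*r)/(r + 3) = 6 + (2*r)/(3 + r) = 6 + 2*r/(3 + r))
((14 + 13) + l(0)) - 44*(2 + 4)*(-1) = ((14 + 13) + 2*(9 + 4*0)/(3 + 0)) - 44*(2 + 4)*(-1) = (27 + 2*(9 + 0)/3) - 264*(-1) = (27 + 2*(⅓)*9) - 44*(-6) = (27 + 6) + 264 = 33 + 264 = 297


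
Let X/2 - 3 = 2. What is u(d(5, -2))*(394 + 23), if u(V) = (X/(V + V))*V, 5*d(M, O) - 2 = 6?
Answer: 2085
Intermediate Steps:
X = 10 (X = 6 + 2*2 = 6 + 4 = 10)
d(M, O) = 8/5 (d(M, O) = ⅖ + (⅕)*6 = ⅖ + 6/5 = 8/5)
u(V) = 5 (u(V) = (10/(V + V))*V = (10/((2*V)))*V = (10*(1/(2*V)))*V = (5/V)*V = 5)
u(d(5, -2))*(394 + 23) = 5*(394 + 23) = 5*417 = 2085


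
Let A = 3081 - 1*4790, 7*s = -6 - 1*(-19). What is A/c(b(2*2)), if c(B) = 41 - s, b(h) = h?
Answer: -11963/274 ≈ -43.661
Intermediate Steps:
s = 13/7 (s = (-6 - 1*(-19))/7 = (-6 + 19)/7 = (1/7)*13 = 13/7 ≈ 1.8571)
c(B) = 274/7 (c(B) = 41 - 1*13/7 = 41 - 13/7 = 274/7)
A = -1709 (A = 3081 - 4790 = -1709)
A/c(b(2*2)) = -1709/274/7 = -1709*7/274 = -11963/274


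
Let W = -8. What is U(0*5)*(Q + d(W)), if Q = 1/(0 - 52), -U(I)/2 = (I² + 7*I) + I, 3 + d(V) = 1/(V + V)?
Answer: 0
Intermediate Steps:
d(V) = -3 + 1/(2*V) (d(V) = -3 + 1/(V + V) = -3 + 1/(2*V))
U(I) = -16*I - 2*I² (U(I) = -2*((I² + 7*I) + I) = -2*(I² + 8*I) = -16*I - 2*I²)
Q = -1/52 (Q = 1/(-52) = -1/52 ≈ -0.019231)
U(0*5)*(Q + d(W)) = (-2*0*5*(8 + 0*5))*(-1/52 + (-3 + (½)/(-8))) = (-2*0*(8 + 0))*(-1/52 + (-3 + (½)*(-⅛))) = (-2*0*8)*(-1/52 + (-3 - 1/16)) = 0*(-1/52 - 49/16) = 0*(-641/208) = 0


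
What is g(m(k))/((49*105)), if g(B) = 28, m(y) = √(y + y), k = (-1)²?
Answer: 4/735 ≈ 0.0054422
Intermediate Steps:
k = 1
m(y) = √2*√y (m(y) = √(2*y) = √2*√y)
g(m(k))/((49*105)) = 28/((49*105)) = 28/5145 = 28*(1/5145) = 4/735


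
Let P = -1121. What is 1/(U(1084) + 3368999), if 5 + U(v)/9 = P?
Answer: 1/3358865 ≈ 2.9772e-7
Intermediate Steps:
U(v) = -10134 (U(v) = -45 + 9*(-1121) = -45 - 10089 = -10134)
1/(U(1084) + 3368999) = 1/(-10134 + 3368999) = 1/3358865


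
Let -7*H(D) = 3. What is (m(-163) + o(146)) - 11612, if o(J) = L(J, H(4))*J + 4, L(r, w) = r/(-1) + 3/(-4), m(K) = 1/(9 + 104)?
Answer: -7465569/226 ≈ -33034.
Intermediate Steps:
H(D) = -3/7 (H(D) = -⅐*3 = -3/7)
m(K) = 1/113
L(r, w) = -¾ - r (L(r, w) = r*(-1) + 3*(-¼) = -r - ¾ = -¾ - r)
o(J) = 4 + J*(-¾ - J) (o(J) = (-¾ - J)*J + 4 = J*(-¾ - J) + 4 = 4 + J*(-¾ - J))
(m(-163) + o(146)) - 11612 = (1/113 + (4 - ¼*146*(3 + 4*146))) - 11612 = (1/113 + (4 - ¼*146*(3 + 584))) - 11612 = (1/113 + (4 - ¼*146*587)) - 11612 = (1/113 + (4 - 42851/2)) - 11612 = (1/113 - 42843/2) - 11612 = -4841257/226 - 11612 = -7465569/226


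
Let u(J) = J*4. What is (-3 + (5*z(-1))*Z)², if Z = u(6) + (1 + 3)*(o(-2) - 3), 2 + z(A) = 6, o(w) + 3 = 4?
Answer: 100489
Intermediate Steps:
u(J) = 4*J
o(w) = 1 (o(w) = -3 + 4 = 1)
z(A) = 4 (z(A) = -2 + 6 = 4)
Z = 16 (Z = 4*6 + (1 + 3)*(1 - 3) = 24 + 4*(-2) = 24 - 8 = 16)
(-3 + (5*z(-1))*Z)² = (-3 + (5*4)*16)² = (-3 + 20*16)² = (-3 + 320)² = 317² = 100489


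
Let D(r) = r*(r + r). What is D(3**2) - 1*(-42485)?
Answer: 42647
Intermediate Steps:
D(r) = 2*r**2 (D(r) = r*(2*r) = 2*r**2)
D(3**2) - 1*(-42485) = 2*(3**2)**2 - 1*(-42485) = 2*9**2 + 42485 = 2*81 + 42485 = 162 + 42485 = 42647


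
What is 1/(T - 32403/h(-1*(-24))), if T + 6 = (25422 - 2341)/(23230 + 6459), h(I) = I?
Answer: -237512/321911313 ≈ -0.00073782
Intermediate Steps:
T = -155053/29689 (T = -6 + (25422 - 2341)/(23230 + 6459) = -6 + 23081/29689 = -155053/29689 ≈ -5.2226)
1/(T - 32403/h(-1*(-24))) = 1/(-155053/29689 - 32403/((-1*(-24)))) = 1/(-155053/29689 - 32403/24) = 1/(-155053/29689 - 32403*1/24) = 1/(-155053/29689 - 10801/8) = 1/(-321911313/237512) = -237512/321911313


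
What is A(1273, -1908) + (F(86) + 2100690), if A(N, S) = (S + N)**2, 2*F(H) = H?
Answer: 2503958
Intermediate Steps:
F(H) = H/2
A(N, S) = (N + S)**2
A(1273, -1908) + (F(86) + 2100690) = (1273 - 1908)**2 + ((1/2)*86 + 2100690) = (-635)**2 + (43 + 2100690) = 403225 + 2100733 = 2503958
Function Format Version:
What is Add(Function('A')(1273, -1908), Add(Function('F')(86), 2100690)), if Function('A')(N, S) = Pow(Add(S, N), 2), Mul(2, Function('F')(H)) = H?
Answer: 2503958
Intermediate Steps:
Function('F')(H) = Mul(Rational(1, 2), H)
Function('A')(N, S) = Pow(Add(N, S), 2)
Add(Function('A')(1273, -1908), Add(Function('F')(86), 2100690)) = Add(Pow(Add(1273, -1908), 2), Add(Mul(Rational(1, 2), 86), 2100690)) = Add(Pow(-635, 2), Add(43, 2100690)) = Add(403225, 2100733) = 2503958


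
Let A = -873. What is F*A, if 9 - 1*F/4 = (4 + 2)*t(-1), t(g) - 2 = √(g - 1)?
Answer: 10476 + 20952*I*√2 ≈ 10476.0 + 29631.0*I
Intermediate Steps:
t(g) = 2 + √(-1 + g) (t(g) = 2 + √(g - 1) = 2 + √(-1 + g))
F = -12 - 24*I*√2 (F = 36 - 4*(4 + 2)*(2 + √(-1 - 1)) = 36 - 24*(2 + √(-2)) = 36 - 24*(2 + I*√2) = 36 - 4*(12 + 6*I*√2) = 36 + (-48 - 24*I*√2) = -12 - 24*I*√2 ≈ -12.0 - 33.941*I)
F*A = (-12 - 24*I*√2)*(-873) = 10476 + 20952*I*√2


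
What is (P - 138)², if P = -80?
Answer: 47524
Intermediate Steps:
(P - 138)² = (-80 - 138)² = (-218)² = 47524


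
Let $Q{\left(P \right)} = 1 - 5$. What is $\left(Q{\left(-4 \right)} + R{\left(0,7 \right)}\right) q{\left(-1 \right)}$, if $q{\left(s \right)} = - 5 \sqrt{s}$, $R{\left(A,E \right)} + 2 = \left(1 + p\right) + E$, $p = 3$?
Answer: $- 25 i \approx - 25.0 i$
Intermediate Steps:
$R{\left(A,E \right)} = 2 + E$ ($R{\left(A,E \right)} = -2 + \left(\left(1 + 3\right) + E\right) = -2 + \left(4 + E\right) = 2 + E$)
$Q{\left(P \right)} = -4$ ($Q{\left(P \right)} = 1 - 5 = -4$)
$\left(Q{\left(-4 \right)} + R{\left(0,7 \right)}\right) q{\left(-1 \right)} = \left(-4 + \left(2 + 7\right)\right) \left(- 5 \sqrt{-1}\right) = \left(-4 + 9\right) \left(- 5 i\right) = 5 \left(- 5 i\right) = - 25 i$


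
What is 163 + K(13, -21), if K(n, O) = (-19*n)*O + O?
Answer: 5329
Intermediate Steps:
K(n, O) = O - 19*O*n (K(n, O) = -19*O*n + O = O - 19*O*n)
163 + K(13, -21) = 163 - 21*(1 - 19*13) = 163 - 21*(1 - 247) = 163 - 21*(-246) = 163 + 5166 = 5329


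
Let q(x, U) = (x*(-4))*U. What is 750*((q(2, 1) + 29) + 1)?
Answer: 16500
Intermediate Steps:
q(x, U) = -4*U*x (q(x, U) = (-4*x)*U = -4*U*x)
750*((q(2, 1) + 29) + 1) = 750*((-4*1*2 + 29) + 1) = 750*((-8 + 29) + 1) = 750*(21 + 1) = 750*22 = 16500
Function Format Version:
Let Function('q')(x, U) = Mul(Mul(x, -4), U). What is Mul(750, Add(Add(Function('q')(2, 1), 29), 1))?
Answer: 16500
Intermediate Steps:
Function('q')(x, U) = Mul(-4, U, x) (Function('q')(x, U) = Mul(Mul(-4, x), U) = Mul(-4, U, x))
Mul(750, Add(Add(Function('q')(2, 1), 29), 1)) = Mul(750, Add(Add(Mul(-4, 1, 2), 29), 1)) = Mul(750, Add(Add(-8, 29), 1)) = Mul(750, Add(21, 1)) = Mul(750, 22) = 16500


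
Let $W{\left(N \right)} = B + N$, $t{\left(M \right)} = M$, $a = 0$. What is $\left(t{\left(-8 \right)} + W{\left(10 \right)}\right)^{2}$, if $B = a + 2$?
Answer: $16$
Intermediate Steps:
$B = 2$ ($B = 0 + 2 = 2$)
$W{\left(N \right)} = 2 + N$
$\left(t{\left(-8 \right)} + W{\left(10 \right)}\right)^{2} = \left(-8 + \left(2 + 10\right)\right)^{2} = \left(-8 + 12\right)^{2} = 4^{2} = 16$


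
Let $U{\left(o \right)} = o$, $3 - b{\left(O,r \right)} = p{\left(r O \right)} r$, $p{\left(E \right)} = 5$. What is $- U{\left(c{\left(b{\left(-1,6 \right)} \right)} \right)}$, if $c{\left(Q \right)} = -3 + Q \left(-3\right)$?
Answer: $-78$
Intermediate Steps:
$b{\left(O,r \right)} = 3 - 5 r$
$c{\left(Q \right)} = -3 - 3 Q$
$- U{\left(c{\left(b{\left(-1,6 \right)} \right)} \right)} = - (-3 - 3 \left(3 - 30\right)) = - (-3 - -81) = - (-3 + 81) = \left(-1\right) 78 = -78$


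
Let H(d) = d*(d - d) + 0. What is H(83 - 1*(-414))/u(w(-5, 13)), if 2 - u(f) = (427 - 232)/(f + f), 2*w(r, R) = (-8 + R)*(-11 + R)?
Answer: 0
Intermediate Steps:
w(r, R) = (-11 + R)*(-8 + R)/2 (w(r, R) = ((-8 + R)*(-11 + R))/2 = ((-11 + R)*(-8 + R))/2 = (-11 + R)*(-8 + R)/2)
H(d) = 0 (H(d) = d*0 + 0 = 0 + 0 = 0)
u(f) = 2 - 195/(2*f) (u(f) = 2 - (427 - 232)/(f + f) = 2 - 195/(2*f))
H(83 - 1*(-414))/u(w(-5, 13)) = 0/(2 - 195/(2*(44 + (½)*13² - 19/2*13))) = 0/(2 - 195/(2*(44 + (½)*169 - 247/2))) = 0/(2 - 195/(2*(44 + 169/2 - 247/2))) = 0/(2 - 195/2/5) = 0/(2 - 195/2*⅕) = 0/(2 - 39/2) = 0/(-35/2) = 0*(-2/35) = 0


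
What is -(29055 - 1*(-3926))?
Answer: -32981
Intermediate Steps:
-(29055 - 1*(-3926)) = -(29055 + 3926) = -1*32981 = -32981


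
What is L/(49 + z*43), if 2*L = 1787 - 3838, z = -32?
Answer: 2051/2654 ≈ 0.77280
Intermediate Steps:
L = -2051/2 (L = (1787 - 3838)/2 = (1/2)*(-2051) = -2051/2 ≈ -1025.5)
L/(49 + z*43) = -2051/(2*(49 - 32*43)) = -2051/(2*(49 - 1376)) = -2051/2/(-1327) = -2051/2*(-1/1327) = 2051/2654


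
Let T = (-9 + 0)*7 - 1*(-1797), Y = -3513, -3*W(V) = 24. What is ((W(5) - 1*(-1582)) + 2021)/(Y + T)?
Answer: -3595/1779 ≈ -2.0208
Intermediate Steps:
W(V) = -8 (W(V) = -⅓*24 = -8)
T = 1734 (T = -9*7 + 1797 = -63 + 1797 = 1734)
((W(5) - 1*(-1582)) + 2021)/(Y + T) = ((-8 - 1*(-1582)) + 2021)/(-3513 + 1734) = ((-8 + 1582) + 2021)/(-1779) = (1574 + 2021)*(-1/1779) = 3595*(-1/1779) = -3595/1779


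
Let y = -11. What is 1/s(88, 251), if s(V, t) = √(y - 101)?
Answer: -I*√7/28 ≈ -0.094491*I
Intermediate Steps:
s(V, t) = 4*I*√7 (s(V, t) = √(-11 - 101) = √(-112) = 4*I*√7)
1/s(88, 251) = 1/(4*I*√7) = -I*√7/28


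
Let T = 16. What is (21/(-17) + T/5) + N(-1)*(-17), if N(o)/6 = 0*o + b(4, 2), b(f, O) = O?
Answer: -17173/85 ≈ -202.04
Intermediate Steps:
N(o) = 12 (N(o) = 6*(0*o + 2) = 6*(0 + 2) = 6*2 = 12)
(21/(-17) + T/5) + N(-1)*(-17) = (21/(-17) + 16/5) + 12*(-17) = (21*(-1/17) + 16*(⅕)) - 204 = (-21/17 + 16/5) - 204 = 167/85 - 204 = -17173/85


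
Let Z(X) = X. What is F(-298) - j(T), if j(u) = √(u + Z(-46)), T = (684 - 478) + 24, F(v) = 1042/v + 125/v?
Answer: -1167/298 - 2*√46 ≈ -17.481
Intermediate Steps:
F(v) = 1167/v
T = 230 (T = 206 + 24 = 230)
j(u) = √(-46 + u) (j(u) = √(u - 46) = √(-46 + u))
F(-298) - j(T) = 1167/(-298) - √(-46 + 230) = 1167*(-1/298) - √184 = -1167/298 - 2*√46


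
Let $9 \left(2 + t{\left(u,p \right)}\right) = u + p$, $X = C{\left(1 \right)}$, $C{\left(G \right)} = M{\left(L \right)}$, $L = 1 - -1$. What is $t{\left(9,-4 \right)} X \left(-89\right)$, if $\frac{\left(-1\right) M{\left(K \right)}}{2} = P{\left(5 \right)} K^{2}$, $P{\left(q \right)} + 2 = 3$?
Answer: $- \frac{9256}{9} \approx -1028.4$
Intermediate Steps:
$P{\left(q \right)} = 1$ ($P{\left(q \right)} = -2 + 3 = 1$)
$L = 2$ ($L = 1 + 1 = 2$)
$M{\left(K \right)} = - 2 K^{2}$ ($M{\left(K \right)} = - 2 \cdot 1 K^{2} = - 2 K^{2}$)
$C{\left(G \right)} = -8$ ($C{\left(G \right)} = - 2 \cdot 2^{2} = \left(-2\right) 4 = -8$)
$X = -8$
$t{\left(u,p \right)} = -2 + \frac{p}{9} + \frac{u}{9}$ ($t{\left(u,p \right)} = -2 + \frac{u + p}{9} = -2 + \frac{p + u}{9} = -2 + \left(\frac{p}{9} + \frac{u}{9}\right) = -2 + \frac{p}{9} + \frac{u}{9}$)
$t{\left(9,-4 \right)} X \left(-89\right) = \left(-2 + \frac{1}{9} \left(-4\right) + \frac{1}{9} \cdot 9\right) \left(-8\right) \left(-89\right) = \left(-2 - \frac{4}{9} + 1\right) \left(-8\right) \left(-89\right) = \left(- \frac{13}{9}\right) \left(-8\right) \left(-89\right) = \frac{104}{9} \left(-89\right) = - \frac{9256}{9}$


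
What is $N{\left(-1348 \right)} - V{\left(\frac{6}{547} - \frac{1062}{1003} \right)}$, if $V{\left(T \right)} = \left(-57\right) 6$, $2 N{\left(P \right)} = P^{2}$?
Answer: $908894$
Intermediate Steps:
$N{\left(P \right)} = \frac{P^{2}}{2}$
$V{\left(T \right)} = -342$
$N{\left(-1348 \right)} - V{\left(\frac{6}{547} - \frac{1062}{1003} \right)} = \frac{\left(-1348\right)^{2}}{2} - -342 = \frac{1}{2} \cdot 1817104 + 342 = 908552 + 342 = 908894$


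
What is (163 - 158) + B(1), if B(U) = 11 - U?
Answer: 15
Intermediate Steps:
(163 - 158) + B(1) = (163 - 158) + (11 - 1*1) = 5 + (11 - 1) = 5 + 10 = 15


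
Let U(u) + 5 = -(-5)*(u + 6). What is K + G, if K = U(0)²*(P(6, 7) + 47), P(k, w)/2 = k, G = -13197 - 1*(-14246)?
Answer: 37924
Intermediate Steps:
G = 1049 (G = -13197 + 14246 = 1049)
P(k, w) = 2*k
U(u) = 25 + 5*u (U(u) = -5 - (-5)*(u + 6) = -5 - (-5)*(6 + u) = -5 - (-30 - 5*u) = -5 + (30 + 5*u) = 25 + 5*u)
K = 36875 (K = (25 + 5*0)²*(2*6 + 47) = (25 + 0)²*(12 + 47) = 25²*59 = 625*59 = 36875)
K + G = 36875 + 1049 = 37924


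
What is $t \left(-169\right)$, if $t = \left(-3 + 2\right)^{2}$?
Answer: $-169$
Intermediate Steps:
$t = 1$ ($t = \left(-1\right)^{2} = 1$)
$t \left(-169\right) = 1 \left(-169\right) = -169$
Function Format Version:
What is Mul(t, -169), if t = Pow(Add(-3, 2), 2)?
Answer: -169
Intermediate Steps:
t = 1 (t = Pow(-1, 2) = 1)
Mul(t, -169) = Mul(1, -169) = -169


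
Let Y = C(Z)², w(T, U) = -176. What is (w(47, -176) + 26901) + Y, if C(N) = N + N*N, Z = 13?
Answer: 59849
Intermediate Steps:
C(N) = N + N²
Y = 33124 (Y = (13*(1 + 13))² = (13*14)² = 182² = 33124)
(w(47, -176) + 26901) + Y = (-176 + 26901) + 33124 = 26725 + 33124 = 59849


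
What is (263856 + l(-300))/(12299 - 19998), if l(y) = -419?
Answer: -263437/7699 ≈ -34.217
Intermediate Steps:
(263856 + l(-300))/(12299 - 19998) = (263856 - 419)/(12299 - 19998) = 263437/(-7699) = 263437*(-1/7699) = -263437/7699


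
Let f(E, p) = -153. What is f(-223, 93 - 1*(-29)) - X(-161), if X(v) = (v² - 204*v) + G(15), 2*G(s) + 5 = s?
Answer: -58923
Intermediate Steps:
G(s) = -5/2 + s/2
X(v) = 5 + v² - 204*v (X(v) = (v² - 204*v) + (-5/2 + (½)*15) = (v² - 204*v) + (-5/2 + 15/2) = (v² - 204*v) + 5 = 5 + v² - 204*v)
f(-223, 93 - 1*(-29)) - X(-161) = -153 - (5 + (-161)² - 204*(-161)) = -153 - (5 + 25921 + 32844) = -153 - 1*58770 = -153 - 58770 = -58923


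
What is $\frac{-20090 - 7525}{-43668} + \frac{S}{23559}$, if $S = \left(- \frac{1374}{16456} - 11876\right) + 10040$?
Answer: $\frac{65184466235}{117566053638} \approx 0.55445$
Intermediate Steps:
$S = - \frac{15107295}{8228}$ ($S = \left(\left(-1374\right) \frac{1}{16456} - 11876\right) + 10040 = \left(- \frac{687}{8228} - 11876\right) + 10040 = - \frac{97716415}{8228} + 10040 = - \frac{15107295}{8228} \approx -1836.1$)
$\frac{-20090 - 7525}{-43668} + \frac{S}{23559} = \frac{-20090 - 7525}{-43668} - \frac{15107295}{8228 \cdot 23559} = \left(-20090 - 7525\right) \left(- \frac{1}{43668}\right) - \frac{5035765}{64614484} = \left(-27615\right) \left(- \frac{1}{43668}\right) - \frac{5035765}{64614484} = \frac{9205}{14556} - \frac{5035765}{64614484} = \frac{65184466235}{117566053638}$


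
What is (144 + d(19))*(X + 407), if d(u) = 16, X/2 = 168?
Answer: 118880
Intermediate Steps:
X = 336 (X = 2*168 = 336)
(144 + d(19))*(X + 407) = (144 + 16)*(336 + 407) = 160*743 = 118880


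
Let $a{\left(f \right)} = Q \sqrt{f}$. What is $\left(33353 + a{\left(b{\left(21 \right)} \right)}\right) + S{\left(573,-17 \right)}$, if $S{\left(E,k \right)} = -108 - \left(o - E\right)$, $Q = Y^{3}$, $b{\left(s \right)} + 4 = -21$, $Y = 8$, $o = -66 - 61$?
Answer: $33945 + 2560 i \approx 33945.0 + 2560.0 i$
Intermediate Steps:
$o = -127$
$b{\left(s \right)} = -25$ ($b{\left(s \right)} = -4 - 21 = -25$)
$Q = 512$ ($Q = 8^{3} = 512$)
$S{\left(E,k \right)} = 19 + E$ ($S{\left(E,k \right)} = -108 - \left(-127 - E\right) = -108 + \left(127 + E\right) = 19 + E$)
$a{\left(f \right)} = 512 \sqrt{f}$
$\left(33353 + a{\left(b{\left(21 \right)} \right)}\right) + S{\left(573,-17 \right)} = \left(33353 + 512 \sqrt{-25}\right) + \left(19 + 573\right) = \left(33353 + 512 \cdot 5 i\right) + 592 = \left(33353 + 2560 i\right) + 592 = 33945 + 2560 i$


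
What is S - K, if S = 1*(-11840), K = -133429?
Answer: 121589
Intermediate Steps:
S = -11840
S - K = -11840 - 1*(-133429) = -11840 + 133429 = 121589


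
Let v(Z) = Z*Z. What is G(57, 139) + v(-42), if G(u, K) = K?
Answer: 1903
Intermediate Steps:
v(Z) = Z²
G(57, 139) + v(-42) = 139 + (-42)² = 139 + 1764 = 1903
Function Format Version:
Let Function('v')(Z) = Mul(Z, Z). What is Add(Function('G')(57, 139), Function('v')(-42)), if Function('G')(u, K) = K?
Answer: 1903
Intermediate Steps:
Function('v')(Z) = Pow(Z, 2)
Add(Function('G')(57, 139), Function('v')(-42)) = Add(139, Pow(-42, 2)) = Add(139, 1764) = 1903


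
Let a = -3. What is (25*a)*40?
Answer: -3000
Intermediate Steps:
(25*a)*40 = (25*(-3))*40 = -75*40 = -3000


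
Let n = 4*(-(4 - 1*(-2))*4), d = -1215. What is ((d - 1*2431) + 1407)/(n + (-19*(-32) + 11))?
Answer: -2239/523 ≈ -4.2811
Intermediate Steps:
n = -96 (n = 4*(-(4 + 2)*4) = 4*(-6*4) = 4*(-1*24) = 4*(-24) = -96)
((d - 1*2431) + 1407)/(n + (-19*(-32) + 11)) = ((-1215 - 1*2431) + 1407)/(-96 + (-19*(-32) + 11)) = ((-1215 - 2431) + 1407)/(-96 + (608 + 11)) = (-3646 + 1407)/(-96 + 619) = -2239/523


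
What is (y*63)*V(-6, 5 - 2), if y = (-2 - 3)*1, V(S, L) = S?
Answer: 1890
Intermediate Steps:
y = -5 (y = -5*1 = -5)
(y*63)*V(-6, 5 - 2) = -5*63*(-6) = -315*(-6) = 1890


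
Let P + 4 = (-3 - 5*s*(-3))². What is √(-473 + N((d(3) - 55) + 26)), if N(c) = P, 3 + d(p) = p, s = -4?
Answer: 6*√97 ≈ 59.093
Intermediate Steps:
d(p) = -3 + p
P = 3965 (P = -4 + (-3 - 5*(-4)*(-3))² = -4 + (-3 + 20*(-3))² = -4 + (-3 - 60)² = -4 + (-63)² = -4 + 3969 = 3965)
N(c) = 3965
√(-473 + N((d(3) - 55) + 26)) = √(-473 + 3965) = √3492 = 6*√97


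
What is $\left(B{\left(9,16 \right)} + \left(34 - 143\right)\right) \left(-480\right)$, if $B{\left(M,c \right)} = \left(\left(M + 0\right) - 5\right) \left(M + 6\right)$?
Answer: $23520$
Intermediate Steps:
$B{\left(M,c \right)} = \left(-5 + M\right) \left(6 + M\right)$ ($B{\left(M,c \right)} = \left(M - 5\right) \left(6 + M\right) = \left(-5 + M\right) \left(6 + M\right)$)
$\left(B{\left(9,16 \right)} + \left(34 - 143\right)\right) \left(-480\right) = \left(\left(-30 + 9 + 9^{2}\right) + \left(34 - 143\right)\right) \left(-480\right) = \left(\left(-30 + 9 + 81\right) + \left(34 - 143\right)\right) \left(-480\right) = \left(60 - 109\right) \left(-480\right) = \left(-49\right) \left(-480\right) = 23520$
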